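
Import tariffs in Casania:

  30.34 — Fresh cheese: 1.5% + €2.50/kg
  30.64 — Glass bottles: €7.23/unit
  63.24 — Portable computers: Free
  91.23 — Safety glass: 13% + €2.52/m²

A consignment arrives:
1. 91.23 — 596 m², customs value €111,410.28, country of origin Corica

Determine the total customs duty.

Line 1 (91.23, Corica, 596 m², €111,410.28):
Base rate for 91.23 is 13% + €2.52/m².
Duty = €111,410.28 × 13% + 596 × €2.52 = €15,985.26.

€15,985.26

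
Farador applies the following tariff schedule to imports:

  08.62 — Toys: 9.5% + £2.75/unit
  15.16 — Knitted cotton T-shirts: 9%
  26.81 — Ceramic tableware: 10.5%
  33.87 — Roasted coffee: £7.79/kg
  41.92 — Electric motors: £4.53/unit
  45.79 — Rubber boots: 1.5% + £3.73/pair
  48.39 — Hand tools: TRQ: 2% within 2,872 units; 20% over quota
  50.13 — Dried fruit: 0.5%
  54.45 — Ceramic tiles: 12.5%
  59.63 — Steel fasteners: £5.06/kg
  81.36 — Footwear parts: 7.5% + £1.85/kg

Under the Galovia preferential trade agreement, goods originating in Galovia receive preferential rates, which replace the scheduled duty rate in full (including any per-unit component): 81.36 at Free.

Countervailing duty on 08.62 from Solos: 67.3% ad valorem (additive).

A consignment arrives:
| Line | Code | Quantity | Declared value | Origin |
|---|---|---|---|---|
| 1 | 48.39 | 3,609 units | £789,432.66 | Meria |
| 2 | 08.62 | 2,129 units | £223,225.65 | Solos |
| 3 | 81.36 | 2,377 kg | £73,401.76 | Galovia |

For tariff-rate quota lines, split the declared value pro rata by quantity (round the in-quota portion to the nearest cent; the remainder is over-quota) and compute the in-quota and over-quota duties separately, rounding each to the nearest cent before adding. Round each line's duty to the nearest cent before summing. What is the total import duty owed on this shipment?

£222,098.76

Line 1 (48.39, Meria, 3,609 units, £789,432.66):
Code 48.39 is under a tariff-rate quota (threshold 2,872 units). In-quota: 2,872 units at 2%; over-quota: 737 units at 20%.
Pro-rata value split: in-quota = £789,432.66 × 2,872/3,609 = £628,221.28; over-quota = £789,432.66 − £628,221.28 = £161,211.38.
In-quota duty = £628,221.28 × 2% = £12,564.43. Over-quota duty = £161,211.38 × 20% = £32,242.28.
Line duty = £12,564.43 + £32,242.28 = £44,806.71.
Line 2 (08.62, Solos, 2,129 units, £223,225.65):
Base rate for 08.62 is 9.5% + £2.75/unit.
Additional duty on 08.62 from Solos: +67.3%. Applied ad valorem rate: 9.5% + 67.3% = 76.8%.
Duty = £223,225.65 × 76.8% + 2,129 × £2.75 = £177,292.05.
Line 3 (81.36, Galovia, 2,377 kg, £73,401.76):
Base rate for 81.36 is 7.5% + £1.85/kg.
Origin Galovia qualifies under the Farador–Galovia agreement and 81.36 is covered: preferential rate Free applies instead.
Duty = £73,401.76 × 0% = £0.00.
Total = £44,806.71 + £177,292.05 + £0.00 = £222,098.76.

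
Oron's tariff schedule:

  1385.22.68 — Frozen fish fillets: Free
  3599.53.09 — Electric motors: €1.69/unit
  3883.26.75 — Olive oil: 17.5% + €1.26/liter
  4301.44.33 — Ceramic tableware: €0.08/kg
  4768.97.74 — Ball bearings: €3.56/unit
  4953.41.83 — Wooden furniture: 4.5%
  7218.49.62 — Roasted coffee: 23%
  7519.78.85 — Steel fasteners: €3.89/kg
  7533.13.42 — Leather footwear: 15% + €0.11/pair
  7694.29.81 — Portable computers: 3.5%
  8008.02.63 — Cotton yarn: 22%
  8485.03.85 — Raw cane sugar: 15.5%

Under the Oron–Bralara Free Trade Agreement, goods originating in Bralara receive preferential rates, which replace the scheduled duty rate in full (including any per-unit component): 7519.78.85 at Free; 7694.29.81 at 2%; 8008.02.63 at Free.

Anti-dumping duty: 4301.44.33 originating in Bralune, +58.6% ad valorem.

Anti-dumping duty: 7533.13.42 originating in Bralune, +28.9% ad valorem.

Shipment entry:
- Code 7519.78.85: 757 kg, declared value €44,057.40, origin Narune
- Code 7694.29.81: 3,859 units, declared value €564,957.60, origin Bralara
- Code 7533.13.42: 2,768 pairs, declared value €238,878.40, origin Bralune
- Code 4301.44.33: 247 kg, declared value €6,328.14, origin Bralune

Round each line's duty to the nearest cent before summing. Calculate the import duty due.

€123,144.03

Line 1 (7519.78.85, Narune, 757 kg, €44,057.40):
Base rate for 7519.78.85 is €3.89/kg.
7519.78.85 has an FTA preferential rate, but origin Narune is not Bralara; base rate stands.
Duty = 757 × €3.89 = €2,944.73.
Line 2 (7694.29.81, Bralara, 3,859 units, €564,957.60):
Base rate for 7694.29.81 is 3.5%.
Origin Bralara qualifies under the Oron–Bralara agreement and 7694.29.81 is covered: preferential rate 2% applies instead.
Duty = €564,957.60 × 2% = €11,299.15.
Line 3 (7533.13.42, Bralune, 2,768 pairs, €238,878.40):
Base rate for 7533.13.42 is 15% + €0.11/pair.
Additional duty on 7533.13.42 from Bralune: +28.9%. Applied ad valorem rate: 15% + 28.9% = 43.9%.
Duty = €238,878.40 × 43.9% + 2,768 × €0.11 = €105,172.10.
Line 4 (4301.44.33, Bralune, 247 kg, €6,328.14):
Base rate for 4301.44.33 is €0.08/kg.
Additional duty on 4301.44.33 from Bralune: +58.6% ad valorem. Applied ad valorem rate = 58.6%.
Duty = €6,328.14 × 58.6% + 247 × €0.08 = €3,728.05.
Total = €2,944.73 + €11,299.15 + €105,172.10 + €3,728.05 = €123,144.03.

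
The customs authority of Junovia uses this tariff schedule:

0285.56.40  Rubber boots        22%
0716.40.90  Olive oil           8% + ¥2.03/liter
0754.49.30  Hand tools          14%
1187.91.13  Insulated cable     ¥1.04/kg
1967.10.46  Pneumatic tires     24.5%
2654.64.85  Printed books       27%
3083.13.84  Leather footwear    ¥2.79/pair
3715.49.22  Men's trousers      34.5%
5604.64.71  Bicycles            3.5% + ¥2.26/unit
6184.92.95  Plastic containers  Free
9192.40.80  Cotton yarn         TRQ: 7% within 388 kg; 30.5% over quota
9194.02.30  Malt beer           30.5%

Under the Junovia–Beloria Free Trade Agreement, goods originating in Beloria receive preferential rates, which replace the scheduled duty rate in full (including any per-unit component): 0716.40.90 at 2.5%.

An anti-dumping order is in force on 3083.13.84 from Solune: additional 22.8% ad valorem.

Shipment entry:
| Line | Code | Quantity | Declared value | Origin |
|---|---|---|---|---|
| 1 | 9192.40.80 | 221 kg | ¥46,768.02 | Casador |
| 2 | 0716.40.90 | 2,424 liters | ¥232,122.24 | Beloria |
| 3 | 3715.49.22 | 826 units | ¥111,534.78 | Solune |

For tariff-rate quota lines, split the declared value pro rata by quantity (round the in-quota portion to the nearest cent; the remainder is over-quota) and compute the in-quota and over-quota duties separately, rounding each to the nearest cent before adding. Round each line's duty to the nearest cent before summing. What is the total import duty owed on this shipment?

Line 1 (9192.40.80, Casador, 221 kg, ¥46,768.02):
Code 9192.40.80 is under a tariff-rate quota (threshold 388 kg). Quantity 221 kg is within the quota, so the in-quota rate 7% applies to the full value.
Duty = ¥46,768.02 × 7% = ¥3,273.76.
Line 2 (0716.40.90, Beloria, 2,424 liters, ¥232,122.24):
Base rate for 0716.40.90 is 8% + ¥2.03/liter.
Origin Beloria qualifies under the Junovia–Beloria agreement and 0716.40.90 is covered: preferential rate 2.5% applies instead.
Duty = ¥232,122.24 × 2.5% = ¥5,803.06.
Line 3 (3715.49.22, Solune, 826 units, ¥111,534.78):
Base rate for 3715.49.22 is 34.5%.
Duty = ¥111,534.78 × 34.5% = ¥38,479.50.
Total = ¥3,273.76 + ¥5,803.06 + ¥38,479.50 = ¥47,556.32.

¥47,556.32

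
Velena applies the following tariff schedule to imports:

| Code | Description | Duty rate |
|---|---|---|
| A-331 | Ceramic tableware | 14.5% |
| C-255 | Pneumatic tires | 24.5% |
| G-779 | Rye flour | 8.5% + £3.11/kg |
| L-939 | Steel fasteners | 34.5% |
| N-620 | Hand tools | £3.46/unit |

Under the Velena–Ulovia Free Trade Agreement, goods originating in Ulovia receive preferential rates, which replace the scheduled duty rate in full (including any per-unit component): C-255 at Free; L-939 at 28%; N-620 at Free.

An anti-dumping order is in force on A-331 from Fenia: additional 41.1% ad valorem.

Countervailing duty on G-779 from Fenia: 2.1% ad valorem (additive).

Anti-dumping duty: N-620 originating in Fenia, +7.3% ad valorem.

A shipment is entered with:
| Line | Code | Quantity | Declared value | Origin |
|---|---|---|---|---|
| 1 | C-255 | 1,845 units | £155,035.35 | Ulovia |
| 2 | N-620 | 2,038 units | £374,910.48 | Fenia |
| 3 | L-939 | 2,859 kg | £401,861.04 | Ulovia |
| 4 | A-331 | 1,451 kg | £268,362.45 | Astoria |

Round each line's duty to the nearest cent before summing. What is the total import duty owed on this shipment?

Line 1 (C-255, Ulovia, 1,845 units, £155,035.35):
Base rate for C-255 is 24.5%.
Origin Ulovia qualifies under the Velena–Ulovia agreement and C-255 is covered: preferential rate Free applies instead.
Duty = £155,035.35 × 0% = £0.00.
Line 2 (N-620, Fenia, 2,038 units, £374,910.48):
Base rate for N-620 is £3.46/unit.
N-620 has an FTA preferential rate, but origin Fenia is not Ulovia; base rate stands.
Additional duty on N-620 from Fenia: +7.3% ad valorem. Applied ad valorem rate = 7.3%.
Duty = £374,910.48 × 7.3% + 2,038 × £3.46 = £34,419.95.
Line 3 (L-939, Ulovia, 2,859 kg, £401,861.04):
Base rate for L-939 is 34.5%.
Origin Ulovia qualifies under the Velena–Ulovia agreement and L-939 is covered: preferential rate 28% applies instead.
Duty = £401,861.04 × 28% = £112,521.09.
Line 4 (A-331, Astoria, 1,451 kg, £268,362.45):
Base rate for A-331 is 14.5%.
The additional-duty order on A-331 targets Fenia, not Astoria; it does not apply.
Duty = £268,362.45 × 14.5% = £38,912.56.
Total = £0.00 + £34,419.95 + £112,521.09 + £38,912.56 = £185,853.60.

£185,853.60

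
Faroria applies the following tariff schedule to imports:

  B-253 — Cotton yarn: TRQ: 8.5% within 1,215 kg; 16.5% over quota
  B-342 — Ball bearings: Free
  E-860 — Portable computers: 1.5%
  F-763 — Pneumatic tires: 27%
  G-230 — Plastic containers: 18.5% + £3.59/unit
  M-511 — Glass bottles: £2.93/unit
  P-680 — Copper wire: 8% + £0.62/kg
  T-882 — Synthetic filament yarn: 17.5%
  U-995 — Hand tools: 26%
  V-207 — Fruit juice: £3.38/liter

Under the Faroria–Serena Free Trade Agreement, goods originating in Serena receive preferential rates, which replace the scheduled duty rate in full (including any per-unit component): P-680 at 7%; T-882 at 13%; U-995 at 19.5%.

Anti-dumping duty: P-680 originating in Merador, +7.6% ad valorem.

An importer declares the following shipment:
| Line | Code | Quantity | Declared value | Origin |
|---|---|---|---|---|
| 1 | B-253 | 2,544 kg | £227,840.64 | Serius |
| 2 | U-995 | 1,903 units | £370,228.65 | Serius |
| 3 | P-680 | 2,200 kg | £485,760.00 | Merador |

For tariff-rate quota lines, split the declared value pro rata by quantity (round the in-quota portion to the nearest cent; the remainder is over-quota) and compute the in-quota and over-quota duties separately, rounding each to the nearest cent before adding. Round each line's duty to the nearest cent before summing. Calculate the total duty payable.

£202,290.48

Line 1 (B-253, Serius, 2,544 kg, £227,840.64):
Code B-253 is under a tariff-rate quota (threshold 1,215 kg). In-quota: 1,215 kg at 8.5%; over-quota: 1,329 kg at 16.5%.
Pro-rata value split: in-quota = £227,840.64 × 1,215/2,544 = £108,815.40; over-quota = £227,840.64 − £108,815.40 = £119,025.24.
In-quota duty = £108,815.40 × 8.5% = £9,249.31. Over-quota duty = £119,025.24 × 16.5% = £19,639.16.
Line duty = £9,249.31 + £19,639.16 = £28,888.47.
Line 2 (U-995, Serius, 1,903 units, £370,228.65):
Base rate for U-995 is 26%.
U-995 has an FTA preferential rate, but origin Serius is not Serena; base rate stands.
Duty = £370,228.65 × 26% = £96,259.45.
Line 3 (P-680, Merador, 2,200 kg, £485,760.00):
Base rate for P-680 is 8% + £0.62/kg.
P-680 has an FTA preferential rate, but origin Merador is not Serena; base rate stands.
Additional duty on P-680 from Merador: +7.6%. Applied ad valorem rate: 8% + 7.6% = 15.6%.
Duty = £485,760.00 × 15.6% + 2,200 × £0.62 = £77,142.56.
Total = £28,888.47 + £96,259.45 + £77,142.56 = £202,290.48.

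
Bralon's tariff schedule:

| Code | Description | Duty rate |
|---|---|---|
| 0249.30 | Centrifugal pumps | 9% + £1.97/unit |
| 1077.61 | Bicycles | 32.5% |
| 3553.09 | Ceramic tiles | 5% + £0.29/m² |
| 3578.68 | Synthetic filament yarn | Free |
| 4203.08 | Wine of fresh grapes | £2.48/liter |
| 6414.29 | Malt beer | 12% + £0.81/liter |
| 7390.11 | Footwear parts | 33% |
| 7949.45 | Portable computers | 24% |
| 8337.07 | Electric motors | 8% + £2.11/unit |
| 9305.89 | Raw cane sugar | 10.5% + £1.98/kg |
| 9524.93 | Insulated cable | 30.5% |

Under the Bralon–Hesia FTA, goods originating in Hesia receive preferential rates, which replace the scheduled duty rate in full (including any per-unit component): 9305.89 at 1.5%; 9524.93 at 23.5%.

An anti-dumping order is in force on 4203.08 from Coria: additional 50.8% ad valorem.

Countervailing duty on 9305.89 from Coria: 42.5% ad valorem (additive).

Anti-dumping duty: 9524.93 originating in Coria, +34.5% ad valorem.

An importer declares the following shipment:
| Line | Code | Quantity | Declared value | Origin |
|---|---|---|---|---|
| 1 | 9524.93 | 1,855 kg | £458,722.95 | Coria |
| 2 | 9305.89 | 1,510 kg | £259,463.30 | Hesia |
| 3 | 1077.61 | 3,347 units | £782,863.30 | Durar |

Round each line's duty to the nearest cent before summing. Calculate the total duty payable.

£556,492.44

Line 1 (9524.93, Coria, 1,855 kg, £458,722.95):
Base rate for 9524.93 is 30.5%.
9524.93 has an FTA preferential rate, but origin Coria is not Hesia; base rate stands.
Additional duty on 9524.93 from Coria: +34.5%. Applied ad valorem rate: 30.5% + 34.5% = 65%.
Duty = £458,722.95 × 65% = £298,169.92.
Line 2 (9305.89, Hesia, 1,510 kg, £259,463.30):
Base rate for 9305.89 is 10.5% + £1.98/kg.
Origin Hesia qualifies under the Bralon–Hesia agreement and 9305.89 is covered: preferential rate 1.5% applies instead.
The additional-duty order on 9305.89 targets Coria, not Hesia; it does not apply.
Duty = £259,463.30 × 1.5% = £3,891.95.
Line 3 (1077.61, Durar, 3,347 units, £782,863.30):
Base rate for 1077.61 is 32.5%.
Duty = £782,863.30 × 32.5% = £254,430.57.
Total = £298,169.92 + £3,891.95 + £254,430.57 = £556,492.44.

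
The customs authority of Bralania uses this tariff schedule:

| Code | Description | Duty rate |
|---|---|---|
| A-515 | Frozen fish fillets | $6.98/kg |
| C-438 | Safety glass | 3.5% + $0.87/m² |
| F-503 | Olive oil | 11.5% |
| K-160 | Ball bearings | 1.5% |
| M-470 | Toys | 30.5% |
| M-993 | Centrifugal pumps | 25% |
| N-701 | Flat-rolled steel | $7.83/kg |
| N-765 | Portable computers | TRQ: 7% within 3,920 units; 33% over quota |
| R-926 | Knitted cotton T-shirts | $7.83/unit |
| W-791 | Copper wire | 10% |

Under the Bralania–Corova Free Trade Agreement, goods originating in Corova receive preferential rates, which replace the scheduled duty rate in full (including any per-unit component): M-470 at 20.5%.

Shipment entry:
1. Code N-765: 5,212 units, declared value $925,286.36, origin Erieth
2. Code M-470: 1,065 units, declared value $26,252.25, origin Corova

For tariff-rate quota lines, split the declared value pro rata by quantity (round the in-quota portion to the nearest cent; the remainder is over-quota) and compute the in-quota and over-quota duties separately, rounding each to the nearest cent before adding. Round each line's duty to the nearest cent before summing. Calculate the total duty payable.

$129,787.63

Line 1 (N-765, Erieth, 5,212 units, $925,286.36):
Code N-765 is under a tariff-rate quota (threshold 3,920 units). In-quota: 3,920 units at 7%; over-quota: 1,292 units at 33%.
Pro-rata value split: in-quota = $925,286.36 × 3,920/5,212 = $695,917.60; over-quota = $925,286.36 − $695,917.60 = $229,368.76.
In-quota duty = $695,917.60 × 7% = $48,714.23. Over-quota duty = $229,368.76 × 33% = $75,691.69.
Line duty = $48,714.23 + $75,691.69 = $124,405.92.
Line 2 (M-470, Corova, 1,065 units, $26,252.25):
Base rate for M-470 is 30.5%.
Origin Corova qualifies under the Bralania–Corova agreement and M-470 is covered: preferential rate 20.5% applies instead.
Duty = $26,252.25 × 20.5% = $5,381.71.
Total = $124,405.92 + $5,381.71 = $129,787.63.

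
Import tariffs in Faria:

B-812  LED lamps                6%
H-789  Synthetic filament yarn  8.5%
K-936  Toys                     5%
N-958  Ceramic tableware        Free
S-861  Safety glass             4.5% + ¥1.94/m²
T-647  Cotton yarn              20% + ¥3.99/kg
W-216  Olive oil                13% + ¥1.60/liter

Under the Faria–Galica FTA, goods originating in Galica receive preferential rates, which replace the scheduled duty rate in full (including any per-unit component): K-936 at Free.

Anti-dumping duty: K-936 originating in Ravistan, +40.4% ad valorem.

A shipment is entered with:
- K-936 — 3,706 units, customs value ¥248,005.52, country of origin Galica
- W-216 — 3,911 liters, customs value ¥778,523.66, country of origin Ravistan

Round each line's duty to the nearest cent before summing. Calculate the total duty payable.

¥107,465.68

Line 1 (K-936, Galica, 3,706 units, ¥248,005.52):
Base rate for K-936 is 5%.
Origin Galica qualifies under the Faria–Galica agreement and K-936 is covered: preferential rate Free applies instead.
The additional-duty order on K-936 targets Ravistan, not Galica; it does not apply.
Duty = ¥248,005.52 × 0% = ¥0.00.
Line 2 (W-216, Ravistan, 3,911 liters, ¥778,523.66):
Base rate for W-216 is 13% + ¥1.60/liter.
Duty = ¥778,523.66 × 13% + 3,911 × ¥1.60 = ¥107,465.68.
Total = ¥0.00 + ¥107,465.68 = ¥107,465.68.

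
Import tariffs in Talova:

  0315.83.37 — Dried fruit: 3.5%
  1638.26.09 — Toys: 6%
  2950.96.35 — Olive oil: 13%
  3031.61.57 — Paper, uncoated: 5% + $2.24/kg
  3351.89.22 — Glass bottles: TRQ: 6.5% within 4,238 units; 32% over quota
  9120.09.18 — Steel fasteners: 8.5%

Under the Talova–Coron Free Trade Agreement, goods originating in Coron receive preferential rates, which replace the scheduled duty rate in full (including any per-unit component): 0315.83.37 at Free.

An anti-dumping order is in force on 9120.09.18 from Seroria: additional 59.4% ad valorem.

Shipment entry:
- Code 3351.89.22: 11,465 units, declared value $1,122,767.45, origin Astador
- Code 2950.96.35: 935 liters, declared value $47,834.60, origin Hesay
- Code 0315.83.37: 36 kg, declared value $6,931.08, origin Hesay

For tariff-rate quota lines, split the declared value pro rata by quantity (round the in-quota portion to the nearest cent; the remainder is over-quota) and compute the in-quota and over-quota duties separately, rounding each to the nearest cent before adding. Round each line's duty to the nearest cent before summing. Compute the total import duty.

$259,914.71

Line 1 (3351.89.22, Astador, 11,465 units, $1,122,767.45):
Code 3351.89.22 is under a tariff-rate quota (threshold 4,238 units). In-quota: 4,238 units at 6.5%; over-quota: 7,227 units at 32%.
Pro-rata value split: in-quota = $1,122,767.45 × 4,238/11,465 = $415,027.34; over-quota = $1,122,767.45 − $415,027.34 = $707,740.11.
In-quota duty = $415,027.34 × 6.5% = $26,976.78. Over-quota duty = $707,740.11 × 32% = $226,476.84.
Line duty = $26,976.78 + $226,476.84 = $253,453.62.
Line 2 (2950.96.35, Hesay, 935 liters, $47,834.60):
Base rate for 2950.96.35 is 13%.
Duty = $47,834.60 × 13% = $6,218.50.
Line 3 (0315.83.37, Hesay, 36 kg, $6,931.08):
Base rate for 0315.83.37 is 3.5%.
0315.83.37 has an FTA preferential rate, but origin Hesay is not Coron; base rate stands.
Duty = $6,931.08 × 3.5% = $242.59.
Total = $253,453.62 + $6,218.50 + $242.59 = $259,914.71.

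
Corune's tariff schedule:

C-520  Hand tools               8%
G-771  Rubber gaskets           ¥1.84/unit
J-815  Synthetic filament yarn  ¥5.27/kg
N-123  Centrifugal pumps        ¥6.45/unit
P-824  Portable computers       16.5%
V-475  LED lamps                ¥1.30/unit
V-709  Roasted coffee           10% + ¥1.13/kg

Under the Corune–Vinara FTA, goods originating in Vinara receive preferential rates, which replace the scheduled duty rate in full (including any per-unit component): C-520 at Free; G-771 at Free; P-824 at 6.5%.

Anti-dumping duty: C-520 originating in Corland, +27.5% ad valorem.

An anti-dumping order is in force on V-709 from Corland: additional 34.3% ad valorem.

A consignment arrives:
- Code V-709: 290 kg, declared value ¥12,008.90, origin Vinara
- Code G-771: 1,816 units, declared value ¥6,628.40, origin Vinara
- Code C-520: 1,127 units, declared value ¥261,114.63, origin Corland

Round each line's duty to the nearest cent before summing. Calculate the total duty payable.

Line 1 (V-709, Vinara, 290 kg, ¥12,008.90):
Base rate for V-709 is 10% + ¥1.13/kg.
Origin Vinara is the FTA partner but V-709 is not on the preference list; base rate stands.
The additional-duty order on V-709 targets Corland, not Vinara; it does not apply.
Duty = ¥12,008.90 × 10% + 290 × ¥1.13 = ¥1,528.59.
Line 2 (G-771, Vinara, 1,816 units, ¥6,628.40):
Base rate for G-771 is ¥1.84/unit.
Origin Vinara qualifies under the Corune–Vinara agreement and G-771 is covered: preferential rate Free applies instead.
Duty = ¥6,628.40 × 0% = ¥0.00.
Line 3 (C-520, Corland, 1,127 units, ¥261,114.63):
Base rate for C-520 is 8%.
C-520 has an FTA preferential rate, but origin Corland is not Vinara; base rate stands.
Additional duty on C-520 from Corland: +27.5%. Applied ad valorem rate: 8% + 27.5% = 35.5%.
Duty = ¥261,114.63 × 35.5% = ¥92,695.69.
Total = ¥1,528.59 + ¥0.00 + ¥92,695.69 = ¥94,224.28.

¥94,224.28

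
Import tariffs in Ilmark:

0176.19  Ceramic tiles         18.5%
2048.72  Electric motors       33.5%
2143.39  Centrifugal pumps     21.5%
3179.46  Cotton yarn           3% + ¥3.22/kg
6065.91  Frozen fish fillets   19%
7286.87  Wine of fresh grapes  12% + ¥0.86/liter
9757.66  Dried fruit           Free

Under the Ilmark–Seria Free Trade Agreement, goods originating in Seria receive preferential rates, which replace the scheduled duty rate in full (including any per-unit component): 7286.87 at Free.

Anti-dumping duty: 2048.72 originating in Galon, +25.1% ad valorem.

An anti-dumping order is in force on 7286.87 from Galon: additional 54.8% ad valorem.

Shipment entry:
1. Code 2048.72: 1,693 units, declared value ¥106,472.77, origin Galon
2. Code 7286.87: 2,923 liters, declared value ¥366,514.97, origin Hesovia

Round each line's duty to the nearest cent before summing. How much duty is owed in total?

Line 1 (2048.72, Galon, 1,693 units, ¥106,472.77):
Base rate for 2048.72 is 33.5%.
Additional duty on 2048.72 from Galon: +25.1%. Applied ad valorem rate: 33.5% + 25.1% = 58.6%.
Duty = ¥106,472.77 × 58.6% = ¥62,393.04.
Line 2 (7286.87, Hesovia, 2,923 liters, ¥366,514.97):
Base rate for 7286.87 is 12% + ¥0.86/liter.
7286.87 has an FTA preferential rate, but origin Hesovia is not Seria; base rate stands.
The additional-duty order on 7286.87 targets Galon, not Hesovia; it does not apply.
Duty = ¥366,514.97 × 12% + 2,923 × ¥0.86 = ¥46,495.58.
Total = ¥62,393.04 + ¥46,495.58 = ¥108,888.62.

¥108,888.62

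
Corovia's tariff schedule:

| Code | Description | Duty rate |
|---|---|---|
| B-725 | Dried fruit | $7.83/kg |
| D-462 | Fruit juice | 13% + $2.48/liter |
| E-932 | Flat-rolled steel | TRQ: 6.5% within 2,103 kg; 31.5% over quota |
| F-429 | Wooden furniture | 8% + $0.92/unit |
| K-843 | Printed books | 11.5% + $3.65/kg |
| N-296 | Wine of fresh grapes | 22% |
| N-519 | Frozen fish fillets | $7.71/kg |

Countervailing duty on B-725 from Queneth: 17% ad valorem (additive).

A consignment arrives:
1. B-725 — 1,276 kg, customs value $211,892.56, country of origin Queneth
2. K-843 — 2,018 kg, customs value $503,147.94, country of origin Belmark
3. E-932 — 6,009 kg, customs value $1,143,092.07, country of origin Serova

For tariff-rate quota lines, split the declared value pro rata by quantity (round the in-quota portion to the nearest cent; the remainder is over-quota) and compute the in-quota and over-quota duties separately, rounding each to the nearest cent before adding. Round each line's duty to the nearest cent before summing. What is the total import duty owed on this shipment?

Line 1 (B-725, Queneth, 1,276 kg, $211,892.56):
Base rate for B-725 is $7.83/kg.
Additional duty on B-725 from Queneth: +17% ad valorem. Applied ad valorem rate = 17%.
Duty = $211,892.56 × 17% + 1,276 × $7.83 = $46,012.82.
Line 2 (K-843, Belmark, 2,018 kg, $503,147.94):
Base rate for K-843 is 11.5% + $3.65/kg.
Duty = $503,147.94 × 11.5% + 2,018 × $3.65 = $65,227.71.
Line 3 (E-932, Serova, 6,009 kg, $1,143,092.07):
Code E-932 is under a tariff-rate quota (threshold 2,103 kg). In-quota: 2,103 kg at 6.5%; over-quota: 3,906 kg at 31.5%.
Pro-rata value split: in-quota = $1,143,092.07 × 2,103/6,009 = $400,053.69; over-quota = $1,143,092.07 − $400,053.69 = $743,038.38.
In-quota duty = $400,053.69 × 6.5% = $26,003.49. Over-quota duty = $743,038.38 × 31.5% = $234,057.09.
Line duty = $26,003.49 + $234,057.09 = $260,060.58.
Total = $46,012.82 + $65,227.71 + $260,060.58 = $371,301.11.

$371,301.11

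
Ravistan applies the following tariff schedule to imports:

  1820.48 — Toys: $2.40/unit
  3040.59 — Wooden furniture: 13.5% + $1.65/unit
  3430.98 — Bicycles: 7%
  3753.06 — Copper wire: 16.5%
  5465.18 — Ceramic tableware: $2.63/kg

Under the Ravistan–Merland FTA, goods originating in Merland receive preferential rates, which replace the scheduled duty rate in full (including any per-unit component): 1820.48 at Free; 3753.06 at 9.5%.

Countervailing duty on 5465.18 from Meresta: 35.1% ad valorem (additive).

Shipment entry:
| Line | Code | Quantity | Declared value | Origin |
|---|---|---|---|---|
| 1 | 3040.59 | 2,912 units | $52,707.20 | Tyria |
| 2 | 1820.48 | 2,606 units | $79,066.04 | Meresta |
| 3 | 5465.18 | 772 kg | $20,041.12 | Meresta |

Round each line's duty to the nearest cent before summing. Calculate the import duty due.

$27,239.46

Line 1 (3040.59, Tyria, 2,912 units, $52,707.20):
Base rate for 3040.59 is 13.5% + $1.65/unit.
Duty = $52,707.20 × 13.5% + 2,912 × $1.65 = $11,920.27.
Line 2 (1820.48, Meresta, 2,606 units, $79,066.04):
Base rate for 1820.48 is $2.40/unit.
1820.48 has an FTA preferential rate, but origin Meresta is not Merland; base rate stands.
Duty = 2,606 × $2.40 = $6,254.40.
Line 3 (5465.18, Meresta, 772 kg, $20,041.12):
Base rate for 5465.18 is $2.63/kg.
Additional duty on 5465.18 from Meresta: +35.1% ad valorem. Applied ad valorem rate = 35.1%.
Duty = $20,041.12 × 35.1% + 772 × $2.63 = $9,064.79.
Total = $11,920.27 + $6,254.40 + $9,064.79 = $27,239.46.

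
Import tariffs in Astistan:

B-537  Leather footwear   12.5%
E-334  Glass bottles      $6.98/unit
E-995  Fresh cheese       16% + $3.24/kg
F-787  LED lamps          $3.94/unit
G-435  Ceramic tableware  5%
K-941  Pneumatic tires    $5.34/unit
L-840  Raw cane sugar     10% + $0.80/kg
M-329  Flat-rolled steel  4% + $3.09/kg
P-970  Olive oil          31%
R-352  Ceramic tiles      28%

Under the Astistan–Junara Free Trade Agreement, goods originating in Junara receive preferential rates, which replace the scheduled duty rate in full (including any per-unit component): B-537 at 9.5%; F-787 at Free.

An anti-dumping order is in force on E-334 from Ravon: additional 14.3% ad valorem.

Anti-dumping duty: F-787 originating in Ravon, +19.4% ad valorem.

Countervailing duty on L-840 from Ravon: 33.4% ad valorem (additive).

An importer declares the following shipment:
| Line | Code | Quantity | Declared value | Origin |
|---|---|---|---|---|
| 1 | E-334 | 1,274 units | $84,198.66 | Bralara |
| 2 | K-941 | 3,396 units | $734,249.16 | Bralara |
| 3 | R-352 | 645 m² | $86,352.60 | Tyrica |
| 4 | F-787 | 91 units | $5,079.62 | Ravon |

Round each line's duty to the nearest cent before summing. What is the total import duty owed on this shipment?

$52,549.88

Line 1 (E-334, Bralara, 1,274 units, $84,198.66):
Base rate for E-334 is $6.98/unit.
The additional-duty order on E-334 targets Ravon, not Bralara; it does not apply.
Duty = 1,274 × $6.98 = $8,892.52.
Line 2 (K-941, Bralara, 3,396 units, $734,249.16):
Base rate for K-941 is $5.34/unit.
Duty = 3,396 × $5.34 = $18,134.64.
Line 3 (R-352, Tyrica, 645 m², $86,352.60):
Base rate for R-352 is 28%.
Duty = $86,352.60 × 28% = $24,178.73.
Line 4 (F-787, Ravon, 91 units, $5,079.62):
Base rate for F-787 is $3.94/unit.
F-787 has an FTA preferential rate, but origin Ravon is not Junara; base rate stands.
Additional duty on F-787 from Ravon: +19.4% ad valorem. Applied ad valorem rate = 19.4%.
Duty = $5,079.62 × 19.4% + 91 × $3.94 = $1,343.99.
Total = $8,892.52 + $18,134.64 + $24,178.73 + $1,343.99 = $52,549.88.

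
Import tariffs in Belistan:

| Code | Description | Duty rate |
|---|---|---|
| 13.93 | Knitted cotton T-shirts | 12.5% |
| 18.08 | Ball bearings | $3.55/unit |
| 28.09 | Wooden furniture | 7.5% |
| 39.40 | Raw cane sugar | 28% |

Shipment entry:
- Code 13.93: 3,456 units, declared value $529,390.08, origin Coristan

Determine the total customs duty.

Line 1 (13.93, Coristan, 3,456 units, $529,390.08):
Base rate for 13.93 is 12.5%.
Duty = $529,390.08 × 12.5% = $66,173.76.

$66,173.76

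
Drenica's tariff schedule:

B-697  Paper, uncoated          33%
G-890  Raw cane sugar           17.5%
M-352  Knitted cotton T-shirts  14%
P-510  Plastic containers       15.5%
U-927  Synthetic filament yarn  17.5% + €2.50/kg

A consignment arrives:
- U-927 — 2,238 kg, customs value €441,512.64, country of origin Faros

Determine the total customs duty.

Line 1 (U-927, Faros, 2,238 kg, €441,512.64):
Base rate for U-927 is 17.5% + €2.50/kg.
Duty = €441,512.64 × 17.5% + 2,238 × €2.50 = €82,859.71.

€82,859.71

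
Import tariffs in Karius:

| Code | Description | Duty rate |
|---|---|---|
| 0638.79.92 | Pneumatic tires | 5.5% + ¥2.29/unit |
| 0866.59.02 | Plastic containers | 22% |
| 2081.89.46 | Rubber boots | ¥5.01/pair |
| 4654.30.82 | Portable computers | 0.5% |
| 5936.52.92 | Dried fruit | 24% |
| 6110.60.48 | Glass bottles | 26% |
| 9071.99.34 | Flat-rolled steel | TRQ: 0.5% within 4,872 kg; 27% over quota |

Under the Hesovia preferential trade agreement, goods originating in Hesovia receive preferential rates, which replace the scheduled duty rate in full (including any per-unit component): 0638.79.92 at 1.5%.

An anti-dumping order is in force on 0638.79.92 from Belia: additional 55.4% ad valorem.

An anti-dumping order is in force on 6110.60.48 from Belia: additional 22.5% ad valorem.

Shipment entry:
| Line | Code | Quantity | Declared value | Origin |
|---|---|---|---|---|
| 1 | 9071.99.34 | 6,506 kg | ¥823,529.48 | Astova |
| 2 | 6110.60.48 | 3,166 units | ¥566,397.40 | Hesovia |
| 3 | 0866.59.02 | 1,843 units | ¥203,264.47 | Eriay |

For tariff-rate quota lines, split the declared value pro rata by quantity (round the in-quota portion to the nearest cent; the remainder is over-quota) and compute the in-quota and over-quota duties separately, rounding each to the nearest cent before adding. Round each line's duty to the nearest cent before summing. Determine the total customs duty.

Line 1 (9071.99.34, Astova, 6,506 kg, ¥823,529.48):
Code 9071.99.34 is under a tariff-rate quota (threshold 4,872 kg). In-quota: 4,872 kg at 0.5%; over-quota: 1,634 kg at 27%.
Pro-rata value split: in-quota = ¥823,529.48 × 4,872/6,506 = ¥616,697.76; over-quota = ¥823,529.48 − ¥616,697.76 = ¥206,831.72.
In-quota duty = ¥616,697.76 × 0.5% = ¥3,083.49. Over-quota duty = ¥206,831.72 × 27% = ¥55,844.56.
Line duty = ¥3,083.49 + ¥55,844.56 = ¥58,928.05.
Line 2 (6110.60.48, Hesovia, 3,166 units, ¥566,397.40):
Base rate for 6110.60.48 is 26%.
Origin Hesovia is the FTA partner but 6110.60.48 is not on the preference list; base rate stands.
The additional-duty order on 6110.60.48 targets Belia, not Hesovia; it does not apply.
Duty = ¥566,397.40 × 26% = ¥147,263.32.
Line 3 (0866.59.02, Eriay, 1,843 units, ¥203,264.47):
Base rate for 0866.59.02 is 22%.
Duty = ¥203,264.47 × 22% = ¥44,718.18.
Total = ¥58,928.05 + ¥147,263.32 + ¥44,718.18 = ¥250,909.55.

¥250,909.55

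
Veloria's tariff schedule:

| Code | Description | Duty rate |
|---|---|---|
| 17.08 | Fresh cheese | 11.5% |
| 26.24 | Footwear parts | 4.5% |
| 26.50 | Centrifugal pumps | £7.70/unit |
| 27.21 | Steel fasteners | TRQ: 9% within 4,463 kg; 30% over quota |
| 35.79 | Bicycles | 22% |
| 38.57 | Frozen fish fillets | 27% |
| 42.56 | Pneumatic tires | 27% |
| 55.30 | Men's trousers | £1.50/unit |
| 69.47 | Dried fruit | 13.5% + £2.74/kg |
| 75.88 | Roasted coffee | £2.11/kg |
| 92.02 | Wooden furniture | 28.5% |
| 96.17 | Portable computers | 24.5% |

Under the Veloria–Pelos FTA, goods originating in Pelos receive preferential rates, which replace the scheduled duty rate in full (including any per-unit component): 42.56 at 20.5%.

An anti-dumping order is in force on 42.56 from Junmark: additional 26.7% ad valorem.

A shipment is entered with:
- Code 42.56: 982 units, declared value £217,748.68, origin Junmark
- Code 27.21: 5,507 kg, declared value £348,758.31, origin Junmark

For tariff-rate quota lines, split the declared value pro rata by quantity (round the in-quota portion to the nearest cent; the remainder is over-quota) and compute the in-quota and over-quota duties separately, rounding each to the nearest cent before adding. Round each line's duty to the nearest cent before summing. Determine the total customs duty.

Line 1 (42.56, Junmark, 982 units, £217,748.68):
Base rate for 42.56 is 27%.
42.56 has an FTA preferential rate, but origin Junmark is not Pelos; base rate stands.
Additional duty on 42.56 from Junmark: +26.7%. Applied ad valorem rate: 27% + 26.7% = 53.7%.
Duty = £217,748.68 × 53.7% = £116,931.04.
Line 2 (27.21, Junmark, 5,507 kg, £348,758.31):
Code 27.21 is under a tariff-rate quota (threshold 4,463 kg). In-quota: 4,463 kg at 9%; over-quota: 1,044 kg at 30%.
Pro-rata value split: in-quota = £348,758.31 × 4,463/5,507 = £282,641.79; over-quota = £348,758.31 − £282,641.79 = £66,116.52.
In-quota duty = £282,641.79 × 9% = £25,437.76. Over-quota duty = £66,116.52 × 30% = £19,834.96.
Line duty = £25,437.76 + £19,834.96 = £45,272.72.
Total = £116,931.04 + £45,272.72 = £162,203.76.

£162,203.76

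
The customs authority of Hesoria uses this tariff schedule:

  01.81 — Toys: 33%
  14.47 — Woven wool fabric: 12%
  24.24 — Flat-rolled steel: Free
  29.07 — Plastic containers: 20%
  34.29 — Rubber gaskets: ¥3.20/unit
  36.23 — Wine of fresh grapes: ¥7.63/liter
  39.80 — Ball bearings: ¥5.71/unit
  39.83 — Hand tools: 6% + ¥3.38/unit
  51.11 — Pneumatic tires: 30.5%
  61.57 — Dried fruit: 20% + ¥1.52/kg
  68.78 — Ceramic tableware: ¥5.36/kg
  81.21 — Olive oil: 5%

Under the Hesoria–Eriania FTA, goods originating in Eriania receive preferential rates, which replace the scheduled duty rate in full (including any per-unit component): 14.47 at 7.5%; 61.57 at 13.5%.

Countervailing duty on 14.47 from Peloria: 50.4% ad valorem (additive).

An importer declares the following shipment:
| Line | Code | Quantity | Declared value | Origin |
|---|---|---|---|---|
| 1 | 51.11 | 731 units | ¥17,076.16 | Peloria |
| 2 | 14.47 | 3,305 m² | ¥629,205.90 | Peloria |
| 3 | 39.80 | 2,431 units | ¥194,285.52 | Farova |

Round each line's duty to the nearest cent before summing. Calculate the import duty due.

Line 1 (51.11, Peloria, 731 units, ¥17,076.16):
Base rate for 51.11 is 30.5%.
Duty = ¥17,076.16 × 30.5% = ¥5,208.23.
Line 2 (14.47, Peloria, 3,305 m², ¥629,205.90):
Base rate for 14.47 is 12%.
14.47 has an FTA preferential rate, but origin Peloria is not Eriania; base rate stands.
Additional duty on 14.47 from Peloria: +50.4%. Applied ad valorem rate: 12% + 50.4% = 62.4%.
Duty = ¥629,205.90 × 62.4% = ¥392,624.48.
Line 3 (39.80, Farova, 2,431 units, ¥194,285.52):
Base rate for 39.80 is ¥5.71/unit.
Duty = 2,431 × ¥5.71 = ¥13,881.01.
Total = ¥5,208.23 + ¥392,624.48 + ¥13,881.01 = ¥411,713.72.

¥411,713.72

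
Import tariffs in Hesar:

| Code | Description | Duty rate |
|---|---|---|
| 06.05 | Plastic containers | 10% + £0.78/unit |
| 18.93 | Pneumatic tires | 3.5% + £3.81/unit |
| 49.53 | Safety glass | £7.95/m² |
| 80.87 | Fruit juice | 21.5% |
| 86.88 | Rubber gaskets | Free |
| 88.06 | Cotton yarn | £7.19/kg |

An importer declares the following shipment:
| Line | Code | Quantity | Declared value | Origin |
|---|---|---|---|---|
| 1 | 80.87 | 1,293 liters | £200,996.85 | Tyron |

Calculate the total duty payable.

£43,214.32

Line 1 (80.87, Tyron, 1,293 liters, £200,996.85):
Base rate for 80.87 is 21.5%.
Duty = £200,996.85 × 21.5% = £43,214.32.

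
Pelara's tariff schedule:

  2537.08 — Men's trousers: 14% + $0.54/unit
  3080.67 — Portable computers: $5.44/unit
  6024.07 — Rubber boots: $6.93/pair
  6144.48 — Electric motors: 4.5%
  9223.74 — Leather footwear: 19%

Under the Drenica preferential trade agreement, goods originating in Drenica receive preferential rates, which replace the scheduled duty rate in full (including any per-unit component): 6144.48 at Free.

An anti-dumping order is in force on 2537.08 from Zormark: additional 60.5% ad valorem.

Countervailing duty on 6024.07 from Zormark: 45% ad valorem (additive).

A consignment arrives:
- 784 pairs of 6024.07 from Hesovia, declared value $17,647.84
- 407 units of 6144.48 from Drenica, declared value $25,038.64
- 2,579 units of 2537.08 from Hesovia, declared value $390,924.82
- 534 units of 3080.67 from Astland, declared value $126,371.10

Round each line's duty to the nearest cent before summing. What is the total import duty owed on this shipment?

$64,460.21

Line 1 (6024.07, Hesovia, 784 pairs, $17,647.84):
Base rate for 6024.07 is $6.93/pair.
The additional-duty order on 6024.07 targets Zormark, not Hesovia; it does not apply.
Duty = 784 × $6.93 = $5,433.12.
Line 2 (6144.48, Drenica, 407 units, $25,038.64):
Base rate for 6144.48 is 4.5%.
Origin Drenica qualifies under the Pelara–Drenica agreement and 6144.48 is covered: preferential rate Free applies instead.
Duty = $25,038.64 × 0% = $0.00.
Line 3 (2537.08, Hesovia, 2,579 units, $390,924.82):
Base rate for 2537.08 is 14% + $0.54/unit.
The additional-duty order on 2537.08 targets Zormark, not Hesovia; it does not apply.
Duty = $390,924.82 × 14% + 2,579 × $0.54 = $56,122.13.
Line 4 (3080.67, Astland, 534 units, $126,371.10):
Base rate for 3080.67 is $5.44/unit.
Duty = 534 × $5.44 = $2,904.96.
Total = $5,433.12 + $0.00 + $56,122.13 + $2,904.96 = $64,460.21.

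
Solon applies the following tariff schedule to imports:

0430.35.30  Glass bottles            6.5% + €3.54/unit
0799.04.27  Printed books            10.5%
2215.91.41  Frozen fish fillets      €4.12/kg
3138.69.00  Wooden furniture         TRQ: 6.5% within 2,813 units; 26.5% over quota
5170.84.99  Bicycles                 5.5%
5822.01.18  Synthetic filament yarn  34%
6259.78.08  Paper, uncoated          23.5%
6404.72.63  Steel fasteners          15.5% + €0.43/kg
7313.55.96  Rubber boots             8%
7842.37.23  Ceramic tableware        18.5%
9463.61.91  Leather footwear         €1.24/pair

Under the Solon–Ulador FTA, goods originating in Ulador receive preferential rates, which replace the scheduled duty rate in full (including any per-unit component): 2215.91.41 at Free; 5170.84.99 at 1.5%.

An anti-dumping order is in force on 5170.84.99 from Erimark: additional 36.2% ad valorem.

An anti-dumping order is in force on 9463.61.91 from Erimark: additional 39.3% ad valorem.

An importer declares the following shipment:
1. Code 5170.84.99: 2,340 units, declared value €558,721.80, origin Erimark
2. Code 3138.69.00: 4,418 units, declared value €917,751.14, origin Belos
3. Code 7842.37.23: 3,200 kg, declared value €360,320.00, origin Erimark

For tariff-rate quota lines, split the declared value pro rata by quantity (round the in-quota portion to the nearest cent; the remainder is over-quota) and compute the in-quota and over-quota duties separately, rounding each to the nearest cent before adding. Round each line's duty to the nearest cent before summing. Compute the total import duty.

€425,981.34

Line 1 (5170.84.99, Erimark, 2,340 units, €558,721.80):
Base rate for 5170.84.99 is 5.5%.
5170.84.99 has an FTA preferential rate, but origin Erimark is not Ulador; base rate stands.
Additional duty on 5170.84.99 from Erimark: +36.2%. Applied ad valorem rate: 5.5% + 36.2% = 41.7%.
Duty = €558,721.80 × 41.7% = €232,986.99.
Line 2 (3138.69.00, Belos, 4,418 units, €917,751.14):
Code 3138.69.00 is under a tariff-rate quota (threshold 2,813 units). In-quota: 2,813 units at 6.5%; over-quota: 1,605 units at 26.5%.
Pro-rata value split: in-quota = €917,751.14 × 2,813/4,418 = €584,344.49; over-quota = €917,751.14 − €584,344.49 = €333,406.65.
In-quota duty = €584,344.49 × 6.5% = €37,982.39. Over-quota duty = €333,406.65 × 26.5% = €88,352.76.
Line duty = €37,982.39 + €88,352.76 = €126,335.15.
Line 3 (7842.37.23, Erimark, 3,200 kg, €360,320.00):
Base rate for 7842.37.23 is 18.5%.
Duty = €360,320.00 × 18.5% = €66,659.20.
Total = €232,986.99 + €126,335.15 + €66,659.20 = €425,981.34.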